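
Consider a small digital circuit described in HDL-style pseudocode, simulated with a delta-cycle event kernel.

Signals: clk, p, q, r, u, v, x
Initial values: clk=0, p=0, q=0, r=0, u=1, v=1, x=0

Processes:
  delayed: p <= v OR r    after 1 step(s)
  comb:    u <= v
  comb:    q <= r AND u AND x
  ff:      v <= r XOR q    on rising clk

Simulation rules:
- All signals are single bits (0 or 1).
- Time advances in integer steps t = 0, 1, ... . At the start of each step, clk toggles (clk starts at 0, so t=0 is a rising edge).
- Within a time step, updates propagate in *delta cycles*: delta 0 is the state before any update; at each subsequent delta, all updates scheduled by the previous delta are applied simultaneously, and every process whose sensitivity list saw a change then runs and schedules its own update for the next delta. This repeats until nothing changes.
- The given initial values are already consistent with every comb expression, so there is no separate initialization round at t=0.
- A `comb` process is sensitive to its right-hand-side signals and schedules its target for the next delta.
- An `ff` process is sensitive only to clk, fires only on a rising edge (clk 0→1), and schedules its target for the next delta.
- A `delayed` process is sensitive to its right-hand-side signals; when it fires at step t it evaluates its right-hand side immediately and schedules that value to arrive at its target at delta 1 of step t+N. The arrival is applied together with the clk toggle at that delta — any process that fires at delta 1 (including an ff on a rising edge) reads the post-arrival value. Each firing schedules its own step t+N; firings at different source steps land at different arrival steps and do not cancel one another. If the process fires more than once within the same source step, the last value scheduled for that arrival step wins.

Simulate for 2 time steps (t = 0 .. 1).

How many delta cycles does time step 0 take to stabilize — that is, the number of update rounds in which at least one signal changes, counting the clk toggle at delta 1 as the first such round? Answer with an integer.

3

t=0 Δ0: v=1 clk=0 x=0 r=0 q=0 p=0 u=1
  Δ1: clk:0→1
  Δ2: v:1→0
  Δ3: u:1→0
  (3Δ to stable)
t=1 Δ0: v=0 clk=1 x=0 r=0 q=0 p=0 u=0
  Δ1: clk:1→0
  (1Δ to stable)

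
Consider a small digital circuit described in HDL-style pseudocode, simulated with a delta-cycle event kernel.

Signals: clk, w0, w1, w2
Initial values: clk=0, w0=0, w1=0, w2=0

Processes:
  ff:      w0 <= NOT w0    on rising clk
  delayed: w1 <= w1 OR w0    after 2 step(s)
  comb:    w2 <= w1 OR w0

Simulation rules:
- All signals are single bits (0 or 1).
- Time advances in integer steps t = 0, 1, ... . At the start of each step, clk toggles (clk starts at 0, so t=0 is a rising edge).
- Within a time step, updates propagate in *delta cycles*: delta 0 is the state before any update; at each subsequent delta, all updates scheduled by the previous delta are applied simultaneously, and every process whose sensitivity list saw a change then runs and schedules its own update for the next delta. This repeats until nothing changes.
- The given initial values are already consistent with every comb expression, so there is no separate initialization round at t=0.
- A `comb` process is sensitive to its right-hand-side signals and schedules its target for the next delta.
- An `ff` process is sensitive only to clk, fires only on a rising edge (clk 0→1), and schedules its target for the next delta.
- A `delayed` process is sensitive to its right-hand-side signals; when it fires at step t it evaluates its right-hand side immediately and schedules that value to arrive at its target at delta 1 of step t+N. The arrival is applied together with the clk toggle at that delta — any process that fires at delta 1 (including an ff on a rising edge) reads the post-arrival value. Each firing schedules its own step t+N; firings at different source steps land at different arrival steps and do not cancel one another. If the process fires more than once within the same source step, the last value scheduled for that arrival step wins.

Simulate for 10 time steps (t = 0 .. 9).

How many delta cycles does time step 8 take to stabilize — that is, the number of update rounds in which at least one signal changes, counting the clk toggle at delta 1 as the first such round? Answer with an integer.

2

t=0 Δ0: w0=0 clk=0 w2=0 w1=0
  Δ1: clk:0→1
  Δ2: w0:0→1
  Δ3: w2:0→1
  (3Δ to stable)
t=1 Δ0: w0=1 clk=1 w2=1 w1=0
  Δ1: clk:1→0
  (1Δ to stable)
t=2 Δ0: w0=1 clk=0 w2=1 w1=0
  Δ1: clk:0→1, w1:0→1
  Δ2: w0:1→0
  (2Δ to stable)
t=3 Δ0: w0=0 clk=1 w2=1 w1=1
  Δ1: clk:1→0
  (1Δ to stable)
t=4 Δ0: w0=0 clk=0 w2=1 w1=1
  Δ1: clk:0→1
  Δ2: w0:0→1
  (2Δ to stable)
t=5 Δ0: w0=1 clk=1 w2=1 w1=1
  Δ1: clk:1→0
  (1Δ to stable)
t=6 Δ0: w0=1 clk=0 w2=1 w1=1
  Δ1: clk:0→1
  Δ2: w0:1→0
  (2Δ to stable)
t=7 Δ0: w0=0 clk=1 w2=1 w1=1
  Δ1: clk:1→0
  (1Δ to stable)
t=8 Δ0: w0=0 clk=0 w2=1 w1=1
  Δ1: clk:0→1
  Δ2: w0:0→1
  (2Δ to stable)
t=9 Δ0: w0=1 clk=1 w2=1 w1=1
  Δ1: clk:1→0
  (1Δ to stable)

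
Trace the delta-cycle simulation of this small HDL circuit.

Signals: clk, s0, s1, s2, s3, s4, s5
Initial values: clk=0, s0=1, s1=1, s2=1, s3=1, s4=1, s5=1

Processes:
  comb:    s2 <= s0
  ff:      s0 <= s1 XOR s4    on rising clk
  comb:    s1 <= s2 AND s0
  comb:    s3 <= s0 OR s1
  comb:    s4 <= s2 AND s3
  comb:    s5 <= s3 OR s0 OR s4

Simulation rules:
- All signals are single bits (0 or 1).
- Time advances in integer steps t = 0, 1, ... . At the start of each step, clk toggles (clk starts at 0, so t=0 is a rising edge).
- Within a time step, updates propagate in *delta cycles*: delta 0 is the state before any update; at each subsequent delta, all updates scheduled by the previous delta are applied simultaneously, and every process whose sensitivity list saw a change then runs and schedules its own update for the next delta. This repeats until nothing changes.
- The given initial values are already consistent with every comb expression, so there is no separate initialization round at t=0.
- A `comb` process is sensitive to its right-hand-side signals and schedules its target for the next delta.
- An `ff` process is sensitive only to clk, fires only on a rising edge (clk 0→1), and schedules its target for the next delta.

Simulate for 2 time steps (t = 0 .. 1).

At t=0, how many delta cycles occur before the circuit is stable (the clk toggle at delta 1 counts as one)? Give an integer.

t0.Δ0 s0=1 s1=1 s5=1 s4=1 s3=1 clk=0 s2=1
t0.Δ1 s0=1 s1=1 s5=1 s4=1 s3=1 clk=1 s2=1
t0.Δ2 s0=0 s1=1 s5=1 s4=1 s3=1 clk=1 s2=1
t0.Δ3 s0=0 s1=0 s5=1 s4=1 s3=1 clk=1 s2=0
t0.Δ4 s0=0 s1=0 s5=1 s4=0 s3=0 clk=1 s2=0
t0.Δ5 s0=0 s1=0 s5=0 s4=0 s3=0 clk=1 s2=0
t1.Δ0 s0=0 s1=0 s5=0 s4=0 s3=0 clk=1 s2=0
t1.Δ1 s0=0 s1=0 s5=0 s4=0 s3=0 clk=0 s2=0

5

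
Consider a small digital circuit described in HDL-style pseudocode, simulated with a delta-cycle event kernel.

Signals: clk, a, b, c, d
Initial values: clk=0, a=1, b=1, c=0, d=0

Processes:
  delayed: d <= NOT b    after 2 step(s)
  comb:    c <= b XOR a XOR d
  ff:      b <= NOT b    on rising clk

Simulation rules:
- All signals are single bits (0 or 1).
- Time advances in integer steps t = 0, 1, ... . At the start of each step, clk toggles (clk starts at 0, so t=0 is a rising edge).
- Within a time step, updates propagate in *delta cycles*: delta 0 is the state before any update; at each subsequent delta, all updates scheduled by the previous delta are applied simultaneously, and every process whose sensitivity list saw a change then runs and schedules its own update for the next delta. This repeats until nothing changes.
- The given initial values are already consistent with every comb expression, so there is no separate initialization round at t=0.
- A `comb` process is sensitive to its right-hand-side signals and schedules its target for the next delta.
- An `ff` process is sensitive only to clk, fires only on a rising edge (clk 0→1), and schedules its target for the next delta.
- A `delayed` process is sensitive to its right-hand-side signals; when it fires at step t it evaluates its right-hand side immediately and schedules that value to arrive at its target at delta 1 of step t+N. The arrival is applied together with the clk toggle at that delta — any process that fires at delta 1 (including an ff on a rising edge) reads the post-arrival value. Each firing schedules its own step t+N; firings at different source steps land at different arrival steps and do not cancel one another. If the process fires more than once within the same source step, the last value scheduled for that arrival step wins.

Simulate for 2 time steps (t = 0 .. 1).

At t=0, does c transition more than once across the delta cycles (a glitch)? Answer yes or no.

t=0 Δ0: d=0 b=1 a=1 c=0 clk=0
  Δ1: clk:0→1
  Δ2: b:1→0
  Δ3: c:0→1
  (3Δ to stable)
t=1 Δ0: d=0 b=0 a=1 c=1 clk=1
  Δ1: clk:1→0
  (1Δ to stable)

no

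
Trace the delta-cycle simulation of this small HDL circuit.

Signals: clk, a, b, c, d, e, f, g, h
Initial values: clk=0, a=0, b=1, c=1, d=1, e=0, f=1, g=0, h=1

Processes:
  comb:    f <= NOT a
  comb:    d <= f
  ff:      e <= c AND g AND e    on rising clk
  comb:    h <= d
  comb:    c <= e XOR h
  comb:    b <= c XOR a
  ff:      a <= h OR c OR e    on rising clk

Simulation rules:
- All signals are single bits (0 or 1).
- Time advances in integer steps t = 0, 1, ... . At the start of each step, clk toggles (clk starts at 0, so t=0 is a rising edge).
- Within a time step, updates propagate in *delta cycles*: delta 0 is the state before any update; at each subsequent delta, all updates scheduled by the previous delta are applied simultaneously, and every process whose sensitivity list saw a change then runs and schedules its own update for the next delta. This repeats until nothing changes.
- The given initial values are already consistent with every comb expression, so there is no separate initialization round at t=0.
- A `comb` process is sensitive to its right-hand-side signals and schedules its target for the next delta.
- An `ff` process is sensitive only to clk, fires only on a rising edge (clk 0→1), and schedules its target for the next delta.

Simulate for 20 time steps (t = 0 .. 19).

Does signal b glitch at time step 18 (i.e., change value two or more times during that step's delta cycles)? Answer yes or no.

t=0 Δ0: g=0 c=1 clk=0 d=1 h=1 a=0 b=1 e=0 f=1
  Δ1: clk:0→1
  Δ2: a:0→1
  Δ3: b:1→0, f:1→0
  Δ4: d:1→0
  Δ5: h:1→0
  Δ6: c:1→0
  Δ7: b:0→1
  (7Δ to stable)
t=1 Δ0: g=0 c=0 clk=1 d=0 h=0 a=1 b=1 e=0 f=0
  Δ1: clk:1→0
  (1Δ to stable)
t=2 Δ0: g=0 c=0 clk=0 d=0 h=0 a=1 b=1 e=0 f=0
  Δ1: clk:0→1
  Δ2: a:1→0
  Δ3: b:1→0, f:0→1
  Δ4: d:0→1
  Δ5: h:0→1
  Δ6: c:0→1
  Δ7: b:0→1
  (7Δ to stable)
t=3 Δ0: g=0 c=1 clk=1 d=1 h=1 a=0 b=1 e=0 f=1
  Δ1: clk:1→0
  (1Δ to stable)
t=4 Δ0: g=0 c=1 clk=0 d=1 h=1 a=0 b=1 e=0 f=1
  Δ1: clk:0→1
  Δ2: a:0→1
  Δ3: b:1→0, f:1→0
  Δ4: d:1→0
  Δ5: h:1→0
  Δ6: c:1→0
  Δ7: b:0→1
  (7Δ to stable)
t=5 Δ0: g=0 c=0 clk=1 d=0 h=0 a=1 b=1 e=0 f=0
  Δ1: clk:1→0
  (1Δ to stable)
t=6 Δ0: g=0 c=0 clk=0 d=0 h=0 a=1 b=1 e=0 f=0
  Δ1: clk:0→1
  Δ2: a:1→0
  Δ3: b:1→0, f:0→1
  Δ4: d:0→1
  Δ5: h:0→1
  Δ6: c:0→1
  Δ7: b:0→1
  (7Δ to stable)
t=7 Δ0: g=0 c=1 clk=1 d=1 h=1 a=0 b=1 e=0 f=1
  Δ1: clk:1→0
  (1Δ to stable)
t=8 Δ0: g=0 c=1 clk=0 d=1 h=1 a=0 b=1 e=0 f=1
  Δ1: clk:0→1
  Δ2: a:0→1
  Δ3: b:1→0, f:1→0
  Δ4: d:1→0
  Δ5: h:1→0
  Δ6: c:1→0
  Δ7: b:0→1
  (7Δ to stable)
t=9 Δ0: g=0 c=0 clk=1 d=0 h=0 a=1 b=1 e=0 f=0
  Δ1: clk:1→0
  (1Δ to stable)
t=10 Δ0: g=0 c=0 clk=0 d=0 h=0 a=1 b=1 e=0 f=0
  Δ1: clk:0→1
  Δ2: a:1→0
  Δ3: b:1→0, f:0→1
  Δ4: d:0→1
  Δ5: h:0→1
  Δ6: c:0→1
  Δ7: b:0→1
  (7Δ to stable)
t=11 Δ0: g=0 c=1 clk=1 d=1 h=1 a=0 b=1 e=0 f=1
  Δ1: clk:1→0
  (1Δ to stable)
t=12 Δ0: g=0 c=1 clk=0 d=1 h=1 a=0 b=1 e=0 f=1
  Δ1: clk:0→1
  Δ2: a:0→1
  Δ3: b:1→0, f:1→0
  Δ4: d:1→0
  Δ5: h:1→0
  Δ6: c:1→0
  Δ7: b:0→1
  (7Δ to stable)
t=13 Δ0: g=0 c=0 clk=1 d=0 h=0 a=1 b=1 e=0 f=0
  Δ1: clk:1→0
  (1Δ to stable)
t=14 Δ0: g=0 c=0 clk=0 d=0 h=0 a=1 b=1 e=0 f=0
  Δ1: clk:0→1
  Δ2: a:1→0
  Δ3: b:1→0, f:0→1
  Δ4: d:0→1
  Δ5: h:0→1
  Δ6: c:0→1
  Δ7: b:0→1
  (7Δ to stable)
t=15 Δ0: g=0 c=1 clk=1 d=1 h=1 a=0 b=1 e=0 f=1
  Δ1: clk:1→0
  (1Δ to stable)
t=16 Δ0: g=0 c=1 clk=0 d=1 h=1 a=0 b=1 e=0 f=1
  Δ1: clk:0→1
  Δ2: a:0→1
  Δ3: b:1→0, f:1→0
  Δ4: d:1→0
  Δ5: h:1→0
  Δ6: c:1→0
  Δ7: b:0→1
  (7Δ to stable)
t=17 Δ0: g=0 c=0 clk=1 d=0 h=0 a=1 b=1 e=0 f=0
  Δ1: clk:1→0
  (1Δ to stable)
t=18 Δ0: g=0 c=0 clk=0 d=0 h=0 a=1 b=1 e=0 f=0
  Δ1: clk:0→1
  Δ2: a:1→0
  Δ3: b:1→0, f:0→1
  Δ4: d:0→1
  Δ5: h:0→1
  Δ6: c:0→1
  Δ7: b:0→1
  (7Δ to stable)
t=19 Δ0: g=0 c=1 clk=1 d=1 h=1 a=0 b=1 e=0 f=1
  Δ1: clk:1→0
  (1Δ to stable)

yes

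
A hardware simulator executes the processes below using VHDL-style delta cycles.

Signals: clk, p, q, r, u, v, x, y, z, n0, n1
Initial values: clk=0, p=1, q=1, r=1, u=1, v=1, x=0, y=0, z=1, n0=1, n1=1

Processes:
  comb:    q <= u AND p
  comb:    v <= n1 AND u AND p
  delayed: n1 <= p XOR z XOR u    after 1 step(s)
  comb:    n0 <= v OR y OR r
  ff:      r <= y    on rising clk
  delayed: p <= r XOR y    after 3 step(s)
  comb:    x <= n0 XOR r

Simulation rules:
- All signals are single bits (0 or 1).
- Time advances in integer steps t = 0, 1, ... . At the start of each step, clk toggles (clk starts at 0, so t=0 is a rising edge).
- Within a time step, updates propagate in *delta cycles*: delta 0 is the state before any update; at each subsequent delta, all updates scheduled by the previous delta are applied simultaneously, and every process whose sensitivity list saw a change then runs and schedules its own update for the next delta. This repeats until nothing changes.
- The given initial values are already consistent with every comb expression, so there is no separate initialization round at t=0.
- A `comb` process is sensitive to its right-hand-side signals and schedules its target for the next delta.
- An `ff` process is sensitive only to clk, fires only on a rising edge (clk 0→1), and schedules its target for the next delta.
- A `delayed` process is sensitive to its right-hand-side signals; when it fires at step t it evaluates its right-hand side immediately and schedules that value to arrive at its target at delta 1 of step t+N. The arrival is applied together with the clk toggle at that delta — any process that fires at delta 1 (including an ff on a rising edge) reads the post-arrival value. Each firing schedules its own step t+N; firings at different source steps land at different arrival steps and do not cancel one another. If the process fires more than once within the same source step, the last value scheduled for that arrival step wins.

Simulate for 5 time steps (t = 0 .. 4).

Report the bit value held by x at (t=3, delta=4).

[bits: n0,q,y,v,n1,r,clk,z,x,p,u]
t=0: Δ0=11011101011 Δ1=11011111011 Δ2=11011011011 Δ3=11011011111 | 3Δ
t=1: Δ0=11011011111 Δ1=11011001111 | 1Δ
t=2: Δ0=11011001111 Δ1=11011011111 | 1Δ
t=3: Δ0=11011011111 Δ1=11011001101 Δ2=10001001101 Δ3=00001001101 Δ4=00001001001 | 4Δ
t=4: Δ0=00001001001 Δ1=00000011001 | 1Δ

0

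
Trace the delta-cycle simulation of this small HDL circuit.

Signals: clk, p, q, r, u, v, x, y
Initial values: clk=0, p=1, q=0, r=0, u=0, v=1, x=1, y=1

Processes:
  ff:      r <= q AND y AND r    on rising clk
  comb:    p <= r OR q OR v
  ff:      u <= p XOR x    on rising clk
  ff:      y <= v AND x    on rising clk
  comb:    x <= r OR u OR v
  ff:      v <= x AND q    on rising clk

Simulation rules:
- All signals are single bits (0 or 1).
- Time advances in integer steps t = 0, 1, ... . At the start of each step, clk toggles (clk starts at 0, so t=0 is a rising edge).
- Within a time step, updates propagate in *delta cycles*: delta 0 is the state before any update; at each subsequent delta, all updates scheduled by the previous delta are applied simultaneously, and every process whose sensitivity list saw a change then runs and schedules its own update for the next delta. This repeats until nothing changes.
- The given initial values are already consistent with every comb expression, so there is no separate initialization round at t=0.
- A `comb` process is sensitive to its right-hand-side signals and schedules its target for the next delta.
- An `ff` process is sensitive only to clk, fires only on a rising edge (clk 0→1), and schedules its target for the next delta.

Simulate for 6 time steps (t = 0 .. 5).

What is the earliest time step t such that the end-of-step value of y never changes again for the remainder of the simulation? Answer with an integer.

2

[bits: r,x,q,v,p,y,clk,u]
t=0: Δ0=01011100 Δ1=01011110 Δ2=01001110 Δ3=00000110 | 3Δ
t=1: Δ0=00000110 Δ1=00000100 | 1Δ
t=2: Δ0=00000100 Δ1=00000110 Δ2=00000010 | 2Δ
t=3: Δ0=00000010 Δ1=00000000 | 1Δ
t=4: Δ0=00000000 Δ1=00000010 | 1Δ
t=5: Δ0=00000010 Δ1=00000000 | 1Δ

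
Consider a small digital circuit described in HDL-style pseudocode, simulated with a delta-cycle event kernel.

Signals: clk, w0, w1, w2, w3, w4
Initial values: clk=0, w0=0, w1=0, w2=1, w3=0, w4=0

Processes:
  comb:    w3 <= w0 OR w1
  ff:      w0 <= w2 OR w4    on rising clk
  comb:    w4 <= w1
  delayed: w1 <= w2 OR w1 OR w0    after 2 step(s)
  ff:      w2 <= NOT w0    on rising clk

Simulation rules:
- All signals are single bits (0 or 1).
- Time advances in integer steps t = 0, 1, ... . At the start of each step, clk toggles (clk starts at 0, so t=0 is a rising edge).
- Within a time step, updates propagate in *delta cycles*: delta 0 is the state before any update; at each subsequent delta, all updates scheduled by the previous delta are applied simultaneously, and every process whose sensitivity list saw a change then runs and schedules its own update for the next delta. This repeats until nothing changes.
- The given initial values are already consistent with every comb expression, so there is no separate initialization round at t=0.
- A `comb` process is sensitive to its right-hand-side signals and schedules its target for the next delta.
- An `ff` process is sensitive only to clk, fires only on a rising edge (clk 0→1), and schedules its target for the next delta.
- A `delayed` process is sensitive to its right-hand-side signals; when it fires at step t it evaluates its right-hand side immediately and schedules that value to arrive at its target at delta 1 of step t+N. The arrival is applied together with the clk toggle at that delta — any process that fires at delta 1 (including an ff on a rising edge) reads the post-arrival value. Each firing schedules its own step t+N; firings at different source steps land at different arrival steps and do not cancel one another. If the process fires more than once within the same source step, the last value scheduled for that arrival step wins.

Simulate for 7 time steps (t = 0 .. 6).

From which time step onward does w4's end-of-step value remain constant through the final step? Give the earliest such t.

t=0 Δ0: w2=1 w4=0 w3=0 w1=0 clk=0 w0=0
  Δ1: clk:0→1
  Δ2: w0:0→1
  Δ3: w3:0→1
  (3Δ to stable)
t=1 Δ0: w2=1 w4=0 w3=1 w1=0 clk=1 w0=1
  Δ1: clk:1→0
  (1Δ to stable)
t=2 Δ0: w2=1 w4=0 w3=1 w1=0 clk=0 w0=1
  Δ1: w1:0→1, clk:0→1
  Δ2: w2:1→0, w4:0→1
  (2Δ to stable)
t=3 Δ0: w2=0 w4=1 w3=1 w1=1 clk=1 w0=1
  Δ1: clk:1→0
  (1Δ to stable)
t=4 Δ0: w2=0 w4=1 w3=1 w1=1 clk=0 w0=1
  Δ1: clk:0→1
  (1Δ to stable)
t=5 Δ0: w2=0 w4=1 w3=1 w1=1 clk=1 w0=1
  Δ1: clk:1→0
  (1Δ to stable)
t=6 Δ0: w2=0 w4=1 w3=1 w1=1 clk=0 w0=1
  Δ1: clk:0→1
  (1Δ to stable)

2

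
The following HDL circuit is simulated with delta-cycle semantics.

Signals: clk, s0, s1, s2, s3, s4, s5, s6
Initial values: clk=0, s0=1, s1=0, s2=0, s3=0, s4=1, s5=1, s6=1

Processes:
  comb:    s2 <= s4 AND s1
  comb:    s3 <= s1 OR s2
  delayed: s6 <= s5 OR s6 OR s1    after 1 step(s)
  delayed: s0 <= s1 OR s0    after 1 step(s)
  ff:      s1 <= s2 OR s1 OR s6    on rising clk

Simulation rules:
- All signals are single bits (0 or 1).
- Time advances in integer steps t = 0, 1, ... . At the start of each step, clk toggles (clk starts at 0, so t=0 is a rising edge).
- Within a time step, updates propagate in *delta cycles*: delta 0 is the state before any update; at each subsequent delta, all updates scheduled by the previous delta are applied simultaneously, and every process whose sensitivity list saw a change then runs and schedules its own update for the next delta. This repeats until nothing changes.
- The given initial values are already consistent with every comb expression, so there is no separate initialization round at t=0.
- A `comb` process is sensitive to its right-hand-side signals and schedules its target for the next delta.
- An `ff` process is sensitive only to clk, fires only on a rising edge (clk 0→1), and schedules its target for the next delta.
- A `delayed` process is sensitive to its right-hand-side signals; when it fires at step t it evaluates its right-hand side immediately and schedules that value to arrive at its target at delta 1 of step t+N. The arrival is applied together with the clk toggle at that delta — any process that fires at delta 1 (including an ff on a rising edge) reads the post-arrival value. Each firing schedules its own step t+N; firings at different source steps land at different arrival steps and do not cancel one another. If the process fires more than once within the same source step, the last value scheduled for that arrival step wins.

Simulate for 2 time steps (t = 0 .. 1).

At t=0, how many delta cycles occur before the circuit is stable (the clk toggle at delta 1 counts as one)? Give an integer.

[bits: s6,s3,s4,s5,s2,s0,clk,s1]
t=0: Δ0=10110100 Δ1=10110110 Δ2=10110111 Δ3=11111111 | 3Δ
t=1: Δ0=11111111 Δ1=11111101 | 1Δ

3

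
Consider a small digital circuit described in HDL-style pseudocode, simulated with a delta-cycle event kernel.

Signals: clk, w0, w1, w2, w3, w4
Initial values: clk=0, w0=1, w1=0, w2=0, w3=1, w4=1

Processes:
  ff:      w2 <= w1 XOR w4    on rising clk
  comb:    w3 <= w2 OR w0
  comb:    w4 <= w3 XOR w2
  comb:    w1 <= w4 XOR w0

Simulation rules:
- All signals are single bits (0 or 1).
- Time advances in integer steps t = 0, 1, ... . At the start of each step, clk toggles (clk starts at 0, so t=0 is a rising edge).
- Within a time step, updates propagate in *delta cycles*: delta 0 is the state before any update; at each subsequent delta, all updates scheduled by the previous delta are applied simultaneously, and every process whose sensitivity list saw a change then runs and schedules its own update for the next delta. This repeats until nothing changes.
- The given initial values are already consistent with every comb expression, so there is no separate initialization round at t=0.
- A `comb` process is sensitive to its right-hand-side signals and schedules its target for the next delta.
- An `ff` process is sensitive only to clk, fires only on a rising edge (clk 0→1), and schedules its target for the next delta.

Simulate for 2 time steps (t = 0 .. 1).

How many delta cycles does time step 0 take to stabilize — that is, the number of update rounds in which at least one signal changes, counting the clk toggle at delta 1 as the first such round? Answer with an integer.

4

t0.Δ0 w1=0 w3=1 clk=0 w4=1 w0=1 w2=0
t0.Δ1 w1=0 w3=1 clk=1 w4=1 w0=1 w2=0
t0.Δ2 w1=0 w3=1 clk=1 w4=1 w0=1 w2=1
t0.Δ3 w1=0 w3=1 clk=1 w4=0 w0=1 w2=1
t0.Δ4 w1=1 w3=1 clk=1 w4=0 w0=1 w2=1
t1.Δ0 w1=1 w3=1 clk=1 w4=0 w0=1 w2=1
t1.Δ1 w1=1 w3=1 clk=0 w4=0 w0=1 w2=1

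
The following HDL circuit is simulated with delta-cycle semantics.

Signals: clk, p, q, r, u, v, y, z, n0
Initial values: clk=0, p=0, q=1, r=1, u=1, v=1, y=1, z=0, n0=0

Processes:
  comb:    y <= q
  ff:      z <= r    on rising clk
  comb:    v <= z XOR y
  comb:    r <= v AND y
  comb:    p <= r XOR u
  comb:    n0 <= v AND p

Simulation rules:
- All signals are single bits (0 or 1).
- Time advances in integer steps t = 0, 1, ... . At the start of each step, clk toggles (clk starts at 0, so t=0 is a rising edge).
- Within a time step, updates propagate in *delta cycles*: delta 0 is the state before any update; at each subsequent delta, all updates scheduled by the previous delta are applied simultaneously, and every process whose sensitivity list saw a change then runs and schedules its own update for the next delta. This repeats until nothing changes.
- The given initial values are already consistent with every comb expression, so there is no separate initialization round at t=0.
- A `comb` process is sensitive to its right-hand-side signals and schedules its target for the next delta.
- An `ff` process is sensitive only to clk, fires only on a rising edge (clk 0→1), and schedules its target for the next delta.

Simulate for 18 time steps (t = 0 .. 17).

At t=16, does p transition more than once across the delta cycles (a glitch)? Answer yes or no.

no

t0.Δ0 clk=0 p=0 y=1 v=1 q=1 r=1 z=0 n0=0 u=1
t0.Δ1 clk=1 p=0 y=1 v=1 q=1 r=1 z=0 n0=0 u=1
t0.Δ2 clk=1 p=0 y=1 v=1 q=1 r=1 z=1 n0=0 u=1
t0.Δ3 clk=1 p=0 y=1 v=0 q=1 r=1 z=1 n0=0 u=1
t0.Δ4 clk=1 p=0 y=1 v=0 q=1 r=0 z=1 n0=0 u=1
t0.Δ5 clk=1 p=1 y=1 v=0 q=1 r=0 z=1 n0=0 u=1
t1.Δ0 clk=1 p=1 y=1 v=0 q=1 r=0 z=1 n0=0 u=1
t1.Δ1 clk=0 p=1 y=1 v=0 q=1 r=0 z=1 n0=0 u=1
t2.Δ0 clk=0 p=1 y=1 v=0 q=1 r=0 z=1 n0=0 u=1
t2.Δ1 clk=1 p=1 y=1 v=0 q=1 r=0 z=1 n0=0 u=1
t2.Δ2 clk=1 p=1 y=1 v=0 q=1 r=0 z=0 n0=0 u=1
t2.Δ3 clk=1 p=1 y=1 v=1 q=1 r=0 z=0 n0=0 u=1
t2.Δ4 clk=1 p=1 y=1 v=1 q=1 r=1 z=0 n0=1 u=1
t2.Δ5 clk=1 p=0 y=1 v=1 q=1 r=1 z=0 n0=1 u=1
t2.Δ6 clk=1 p=0 y=1 v=1 q=1 r=1 z=0 n0=0 u=1
t3.Δ0 clk=1 p=0 y=1 v=1 q=1 r=1 z=0 n0=0 u=1
t3.Δ1 clk=0 p=0 y=1 v=1 q=1 r=1 z=0 n0=0 u=1
t4.Δ0 clk=0 p=0 y=1 v=1 q=1 r=1 z=0 n0=0 u=1
t4.Δ1 clk=1 p=0 y=1 v=1 q=1 r=1 z=0 n0=0 u=1
t4.Δ2 clk=1 p=0 y=1 v=1 q=1 r=1 z=1 n0=0 u=1
t4.Δ3 clk=1 p=0 y=1 v=0 q=1 r=1 z=1 n0=0 u=1
t4.Δ4 clk=1 p=0 y=1 v=0 q=1 r=0 z=1 n0=0 u=1
t4.Δ5 clk=1 p=1 y=1 v=0 q=1 r=0 z=1 n0=0 u=1
t5.Δ0 clk=1 p=1 y=1 v=0 q=1 r=0 z=1 n0=0 u=1
t5.Δ1 clk=0 p=1 y=1 v=0 q=1 r=0 z=1 n0=0 u=1
t6.Δ0 clk=0 p=1 y=1 v=0 q=1 r=0 z=1 n0=0 u=1
t6.Δ1 clk=1 p=1 y=1 v=0 q=1 r=0 z=1 n0=0 u=1
t6.Δ2 clk=1 p=1 y=1 v=0 q=1 r=0 z=0 n0=0 u=1
t6.Δ3 clk=1 p=1 y=1 v=1 q=1 r=0 z=0 n0=0 u=1
t6.Δ4 clk=1 p=1 y=1 v=1 q=1 r=1 z=0 n0=1 u=1
t6.Δ5 clk=1 p=0 y=1 v=1 q=1 r=1 z=0 n0=1 u=1
t6.Δ6 clk=1 p=0 y=1 v=1 q=1 r=1 z=0 n0=0 u=1
t7.Δ0 clk=1 p=0 y=1 v=1 q=1 r=1 z=0 n0=0 u=1
t7.Δ1 clk=0 p=0 y=1 v=1 q=1 r=1 z=0 n0=0 u=1
t8.Δ0 clk=0 p=0 y=1 v=1 q=1 r=1 z=0 n0=0 u=1
t8.Δ1 clk=1 p=0 y=1 v=1 q=1 r=1 z=0 n0=0 u=1
t8.Δ2 clk=1 p=0 y=1 v=1 q=1 r=1 z=1 n0=0 u=1
t8.Δ3 clk=1 p=0 y=1 v=0 q=1 r=1 z=1 n0=0 u=1
t8.Δ4 clk=1 p=0 y=1 v=0 q=1 r=0 z=1 n0=0 u=1
t8.Δ5 clk=1 p=1 y=1 v=0 q=1 r=0 z=1 n0=0 u=1
t9.Δ0 clk=1 p=1 y=1 v=0 q=1 r=0 z=1 n0=0 u=1
t9.Δ1 clk=0 p=1 y=1 v=0 q=1 r=0 z=1 n0=0 u=1
t10.Δ0 clk=0 p=1 y=1 v=0 q=1 r=0 z=1 n0=0 u=1
t10.Δ1 clk=1 p=1 y=1 v=0 q=1 r=0 z=1 n0=0 u=1
t10.Δ2 clk=1 p=1 y=1 v=0 q=1 r=0 z=0 n0=0 u=1
t10.Δ3 clk=1 p=1 y=1 v=1 q=1 r=0 z=0 n0=0 u=1
t10.Δ4 clk=1 p=1 y=1 v=1 q=1 r=1 z=0 n0=1 u=1
t10.Δ5 clk=1 p=0 y=1 v=1 q=1 r=1 z=0 n0=1 u=1
t10.Δ6 clk=1 p=0 y=1 v=1 q=1 r=1 z=0 n0=0 u=1
t11.Δ0 clk=1 p=0 y=1 v=1 q=1 r=1 z=0 n0=0 u=1
t11.Δ1 clk=0 p=0 y=1 v=1 q=1 r=1 z=0 n0=0 u=1
t12.Δ0 clk=0 p=0 y=1 v=1 q=1 r=1 z=0 n0=0 u=1
t12.Δ1 clk=1 p=0 y=1 v=1 q=1 r=1 z=0 n0=0 u=1
t12.Δ2 clk=1 p=0 y=1 v=1 q=1 r=1 z=1 n0=0 u=1
t12.Δ3 clk=1 p=0 y=1 v=0 q=1 r=1 z=1 n0=0 u=1
t12.Δ4 clk=1 p=0 y=1 v=0 q=1 r=0 z=1 n0=0 u=1
t12.Δ5 clk=1 p=1 y=1 v=0 q=1 r=0 z=1 n0=0 u=1
t13.Δ0 clk=1 p=1 y=1 v=0 q=1 r=0 z=1 n0=0 u=1
t13.Δ1 clk=0 p=1 y=1 v=0 q=1 r=0 z=1 n0=0 u=1
t14.Δ0 clk=0 p=1 y=1 v=0 q=1 r=0 z=1 n0=0 u=1
t14.Δ1 clk=1 p=1 y=1 v=0 q=1 r=0 z=1 n0=0 u=1
t14.Δ2 clk=1 p=1 y=1 v=0 q=1 r=0 z=0 n0=0 u=1
t14.Δ3 clk=1 p=1 y=1 v=1 q=1 r=0 z=0 n0=0 u=1
t14.Δ4 clk=1 p=1 y=1 v=1 q=1 r=1 z=0 n0=1 u=1
t14.Δ5 clk=1 p=0 y=1 v=1 q=1 r=1 z=0 n0=1 u=1
t14.Δ6 clk=1 p=0 y=1 v=1 q=1 r=1 z=0 n0=0 u=1
t15.Δ0 clk=1 p=0 y=1 v=1 q=1 r=1 z=0 n0=0 u=1
t15.Δ1 clk=0 p=0 y=1 v=1 q=1 r=1 z=0 n0=0 u=1
t16.Δ0 clk=0 p=0 y=1 v=1 q=1 r=1 z=0 n0=0 u=1
t16.Δ1 clk=1 p=0 y=1 v=1 q=1 r=1 z=0 n0=0 u=1
t16.Δ2 clk=1 p=0 y=1 v=1 q=1 r=1 z=1 n0=0 u=1
t16.Δ3 clk=1 p=0 y=1 v=0 q=1 r=1 z=1 n0=0 u=1
t16.Δ4 clk=1 p=0 y=1 v=0 q=1 r=0 z=1 n0=0 u=1
t16.Δ5 clk=1 p=1 y=1 v=0 q=1 r=0 z=1 n0=0 u=1
t17.Δ0 clk=1 p=1 y=1 v=0 q=1 r=0 z=1 n0=0 u=1
t17.Δ1 clk=0 p=1 y=1 v=0 q=1 r=0 z=1 n0=0 u=1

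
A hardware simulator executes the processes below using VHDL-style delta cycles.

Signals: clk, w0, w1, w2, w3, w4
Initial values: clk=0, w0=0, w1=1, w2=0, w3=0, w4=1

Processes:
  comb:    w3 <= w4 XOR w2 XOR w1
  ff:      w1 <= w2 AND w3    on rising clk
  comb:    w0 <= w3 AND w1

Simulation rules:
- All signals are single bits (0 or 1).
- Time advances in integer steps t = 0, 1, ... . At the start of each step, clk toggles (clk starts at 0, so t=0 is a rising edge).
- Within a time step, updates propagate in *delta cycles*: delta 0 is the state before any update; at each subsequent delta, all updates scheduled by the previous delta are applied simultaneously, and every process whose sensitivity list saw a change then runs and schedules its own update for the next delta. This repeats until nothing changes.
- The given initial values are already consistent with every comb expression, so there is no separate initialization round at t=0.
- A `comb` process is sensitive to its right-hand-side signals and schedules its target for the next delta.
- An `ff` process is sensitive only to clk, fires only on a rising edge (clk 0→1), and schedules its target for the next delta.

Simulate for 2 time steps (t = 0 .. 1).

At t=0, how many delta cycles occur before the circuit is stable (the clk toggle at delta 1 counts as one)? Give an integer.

t=0 Δ0: w2=0 w1=1 w3=0 clk=0 w4=1 w0=0
  Δ1: clk:0→1
  Δ2: w1:1→0
  Δ3: w3:0→1
  (3Δ to stable)
t=1 Δ0: w2=0 w1=0 w3=1 clk=1 w4=1 w0=0
  Δ1: clk:1→0
  (1Δ to stable)

3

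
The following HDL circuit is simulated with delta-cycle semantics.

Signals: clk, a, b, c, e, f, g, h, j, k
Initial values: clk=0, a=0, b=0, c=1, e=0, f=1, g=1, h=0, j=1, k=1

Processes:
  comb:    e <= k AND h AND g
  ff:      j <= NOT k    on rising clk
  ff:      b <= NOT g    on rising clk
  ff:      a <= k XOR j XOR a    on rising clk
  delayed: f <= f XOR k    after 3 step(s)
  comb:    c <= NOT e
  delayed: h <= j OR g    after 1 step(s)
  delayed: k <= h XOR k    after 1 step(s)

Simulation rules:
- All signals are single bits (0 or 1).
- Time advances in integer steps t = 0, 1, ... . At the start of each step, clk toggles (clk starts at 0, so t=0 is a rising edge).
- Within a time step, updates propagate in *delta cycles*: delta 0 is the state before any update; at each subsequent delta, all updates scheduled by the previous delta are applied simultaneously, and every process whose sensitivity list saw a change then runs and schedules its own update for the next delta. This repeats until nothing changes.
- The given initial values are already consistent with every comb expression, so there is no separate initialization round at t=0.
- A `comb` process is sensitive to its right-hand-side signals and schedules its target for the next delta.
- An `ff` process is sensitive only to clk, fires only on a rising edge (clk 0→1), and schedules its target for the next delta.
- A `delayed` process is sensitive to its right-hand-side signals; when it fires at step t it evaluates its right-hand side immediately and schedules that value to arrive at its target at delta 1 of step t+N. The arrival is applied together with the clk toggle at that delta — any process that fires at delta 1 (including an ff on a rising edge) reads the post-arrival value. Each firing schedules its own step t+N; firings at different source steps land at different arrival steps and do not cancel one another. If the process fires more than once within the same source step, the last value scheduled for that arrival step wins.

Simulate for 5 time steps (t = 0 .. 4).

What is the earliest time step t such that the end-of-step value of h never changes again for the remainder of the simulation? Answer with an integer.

1

t0.Δ0 h=0 f=1 e=0 clk=0 j=1 c=1 b=0 k=1 a=0 g=1
t0.Δ1 h=0 f=1 e=0 clk=1 j=1 c=1 b=0 k=1 a=0 g=1
t0.Δ2 h=0 f=1 e=0 clk=1 j=0 c=1 b=0 k=1 a=0 g=1
t1.Δ0 h=0 f=1 e=0 clk=1 j=0 c=1 b=0 k=1 a=0 g=1
t1.Δ1 h=1 f=1 e=0 clk=0 j=0 c=1 b=0 k=1 a=0 g=1
t1.Δ2 h=1 f=1 e=1 clk=0 j=0 c=1 b=0 k=1 a=0 g=1
t1.Δ3 h=1 f=1 e=1 clk=0 j=0 c=0 b=0 k=1 a=0 g=1
t2.Δ0 h=1 f=1 e=1 clk=0 j=0 c=0 b=0 k=1 a=0 g=1
t2.Δ1 h=1 f=1 e=1 clk=1 j=0 c=0 b=0 k=0 a=0 g=1
t2.Δ2 h=1 f=1 e=0 clk=1 j=1 c=0 b=0 k=0 a=0 g=1
t2.Δ3 h=1 f=1 e=0 clk=1 j=1 c=1 b=0 k=0 a=0 g=1
t3.Δ0 h=1 f=1 e=0 clk=1 j=1 c=1 b=0 k=0 a=0 g=1
t3.Δ1 h=1 f=1 e=0 clk=0 j=1 c=1 b=0 k=1 a=0 g=1
t3.Δ2 h=1 f=1 e=1 clk=0 j=1 c=1 b=0 k=1 a=0 g=1
t3.Δ3 h=1 f=1 e=1 clk=0 j=1 c=0 b=0 k=1 a=0 g=1
t4.Δ0 h=1 f=1 e=1 clk=0 j=1 c=0 b=0 k=1 a=0 g=1
t4.Δ1 h=1 f=1 e=1 clk=1 j=1 c=0 b=0 k=0 a=0 g=1
t4.Δ2 h=1 f=1 e=0 clk=1 j=1 c=0 b=0 k=0 a=1 g=1
t4.Δ3 h=1 f=1 e=0 clk=1 j=1 c=1 b=0 k=0 a=1 g=1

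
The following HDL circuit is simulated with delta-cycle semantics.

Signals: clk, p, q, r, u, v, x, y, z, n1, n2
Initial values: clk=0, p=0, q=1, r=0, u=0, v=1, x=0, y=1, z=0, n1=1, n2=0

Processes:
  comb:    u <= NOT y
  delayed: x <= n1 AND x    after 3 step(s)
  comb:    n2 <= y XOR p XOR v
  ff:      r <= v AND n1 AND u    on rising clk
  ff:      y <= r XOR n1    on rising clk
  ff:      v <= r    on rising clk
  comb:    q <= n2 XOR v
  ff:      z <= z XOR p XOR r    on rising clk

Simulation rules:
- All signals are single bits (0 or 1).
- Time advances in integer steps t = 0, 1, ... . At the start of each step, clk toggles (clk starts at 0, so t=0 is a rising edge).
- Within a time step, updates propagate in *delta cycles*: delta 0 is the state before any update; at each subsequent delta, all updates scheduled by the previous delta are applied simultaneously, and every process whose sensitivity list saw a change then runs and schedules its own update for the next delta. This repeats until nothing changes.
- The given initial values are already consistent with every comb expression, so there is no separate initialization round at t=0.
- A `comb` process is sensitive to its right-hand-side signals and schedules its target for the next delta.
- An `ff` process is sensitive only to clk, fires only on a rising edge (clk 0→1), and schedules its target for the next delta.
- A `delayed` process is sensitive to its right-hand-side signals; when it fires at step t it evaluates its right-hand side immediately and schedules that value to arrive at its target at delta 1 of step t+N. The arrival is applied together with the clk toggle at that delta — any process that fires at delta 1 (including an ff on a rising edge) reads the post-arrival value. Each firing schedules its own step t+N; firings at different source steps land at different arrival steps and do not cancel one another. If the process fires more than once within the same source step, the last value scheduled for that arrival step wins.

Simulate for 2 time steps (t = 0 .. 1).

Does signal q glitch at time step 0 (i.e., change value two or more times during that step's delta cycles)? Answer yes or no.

t0.Δ0 n1=1 v=1 n2=0 z=0 p=0 r=0 u=0 y=1 q=1 x=0 clk=0
t0.Δ1 n1=1 v=1 n2=0 z=0 p=0 r=0 u=0 y=1 q=1 x=0 clk=1
t0.Δ2 n1=1 v=0 n2=0 z=0 p=0 r=0 u=0 y=1 q=1 x=0 clk=1
t0.Δ3 n1=1 v=0 n2=1 z=0 p=0 r=0 u=0 y=1 q=0 x=0 clk=1
t0.Δ4 n1=1 v=0 n2=1 z=0 p=0 r=0 u=0 y=1 q=1 x=0 clk=1
t1.Δ0 n1=1 v=0 n2=1 z=0 p=0 r=0 u=0 y=1 q=1 x=0 clk=1
t1.Δ1 n1=1 v=0 n2=1 z=0 p=0 r=0 u=0 y=1 q=1 x=0 clk=0

yes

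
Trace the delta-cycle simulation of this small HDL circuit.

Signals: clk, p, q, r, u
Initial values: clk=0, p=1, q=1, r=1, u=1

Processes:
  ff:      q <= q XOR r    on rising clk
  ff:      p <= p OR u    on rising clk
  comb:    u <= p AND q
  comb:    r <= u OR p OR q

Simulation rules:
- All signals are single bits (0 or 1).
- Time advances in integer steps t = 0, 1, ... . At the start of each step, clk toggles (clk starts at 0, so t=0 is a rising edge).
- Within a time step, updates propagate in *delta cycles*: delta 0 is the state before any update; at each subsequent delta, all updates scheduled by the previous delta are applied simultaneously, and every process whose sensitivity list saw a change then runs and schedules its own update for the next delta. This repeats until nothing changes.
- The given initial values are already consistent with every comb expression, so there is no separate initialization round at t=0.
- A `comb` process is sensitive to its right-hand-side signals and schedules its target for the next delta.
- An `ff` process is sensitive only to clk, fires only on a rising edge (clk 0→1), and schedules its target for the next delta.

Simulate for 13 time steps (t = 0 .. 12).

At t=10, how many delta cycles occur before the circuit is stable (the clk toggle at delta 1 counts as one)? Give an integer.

3

t=0 Δ0: clk=0 q=1 r=1 p=1 u=1
  Δ1: clk:0→1
  Δ2: q:1→0
  Δ3: u:1→0
  (3Δ to stable)
t=1 Δ0: clk=1 q=0 r=1 p=1 u=0
  Δ1: clk:1→0
  (1Δ to stable)
t=2 Δ0: clk=0 q=0 r=1 p=1 u=0
  Δ1: clk:0→1
  Δ2: q:0→1
  Δ3: u:0→1
  (3Δ to stable)
t=3 Δ0: clk=1 q=1 r=1 p=1 u=1
  Δ1: clk:1→0
  (1Δ to stable)
t=4 Δ0: clk=0 q=1 r=1 p=1 u=1
  Δ1: clk:0→1
  Δ2: q:1→0
  Δ3: u:1→0
  (3Δ to stable)
t=5 Δ0: clk=1 q=0 r=1 p=1 u=0
  Δ1: clk:1→0
  (1Δ to stable)
t=6 Δ0: clk=0 q=0 r=1 p=1 u=0
  Δ1: clk:0→1
  Δ2: q:0→1
  Δ3: u:0→1
  (3Δ to stable)
t=7 Δ0: clk=1 q=1 r=1 p=1 u=1
  Δ1: clk:1→0
  (1Δ to stable)
t=8 Δ0: clk=0 q=1 r=1 p=1 u=1
  Δ1: clk:0→1
  Δ2: q:1→0
  Δ3: u:1→0
  (3Δ to stable)
t=9 Δ0: clk=1 q=0 r=1 p=1 u=0
  Δ1: clk:1→0
  (1Δ to stable)
t=10 Δ0: clk=0 q=0 r=1 p=1 u=0
  Δ1: clk:0→1
  Δ2: q:0→1
  Δ3: u:0→1
  (3Δ to stable)
t=11 Δ0: clk=1 q=1 r=1 p=1 u=1
  Δ1: clk:1→0
  (1Δ to stable)
t=12 Δ0: clk=0 q=1 r=1 p=1 u=1
  Δ1: clk:0→1
  Δ2: q:1→0
  Δ3: u:1→0
  (3Δ to stable)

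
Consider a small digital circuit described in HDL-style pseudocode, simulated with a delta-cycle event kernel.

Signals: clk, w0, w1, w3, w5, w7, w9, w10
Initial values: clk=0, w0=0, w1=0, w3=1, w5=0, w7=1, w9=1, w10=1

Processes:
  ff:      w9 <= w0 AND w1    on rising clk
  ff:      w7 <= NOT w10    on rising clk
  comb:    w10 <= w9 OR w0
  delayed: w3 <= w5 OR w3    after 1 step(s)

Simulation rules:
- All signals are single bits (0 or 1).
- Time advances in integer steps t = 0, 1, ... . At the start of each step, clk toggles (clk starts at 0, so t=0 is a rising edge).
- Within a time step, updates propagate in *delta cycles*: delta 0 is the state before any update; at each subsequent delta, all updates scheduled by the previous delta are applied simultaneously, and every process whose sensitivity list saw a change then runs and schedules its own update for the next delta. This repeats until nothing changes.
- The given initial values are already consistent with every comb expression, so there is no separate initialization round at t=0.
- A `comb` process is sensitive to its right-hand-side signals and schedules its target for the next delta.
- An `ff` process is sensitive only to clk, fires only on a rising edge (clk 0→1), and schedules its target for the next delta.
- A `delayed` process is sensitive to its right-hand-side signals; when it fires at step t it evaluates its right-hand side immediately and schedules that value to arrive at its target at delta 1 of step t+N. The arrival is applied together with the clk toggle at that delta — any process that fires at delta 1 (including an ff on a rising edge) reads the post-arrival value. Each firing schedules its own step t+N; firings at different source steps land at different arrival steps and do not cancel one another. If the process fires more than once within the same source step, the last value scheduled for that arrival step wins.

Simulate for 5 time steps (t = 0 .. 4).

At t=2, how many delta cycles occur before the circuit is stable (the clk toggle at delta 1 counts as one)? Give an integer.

t=0 Δ0: w10=1 w0=0 w7=1 w5=0 clk=0 w3=1 w1=0 w9=1
  Δ1: clk:0→1
  Δ2: w7:1→0, w9:1→0
  Δ3: w10:1→0
  (3Δ to stable)
t=1 Δ0: w10=0 w0=0 w7=0 w5=0 clk=1 w3=1 w1=0 w9=0
  Δ1: clk:1→0
  (1Δ to stable)
t=2 Δ0: w10=0 w0=0 w7=0 w5=0 clk=0 w3=1 w1=0 w9=0
  Δ1: clk:0→1
  Δ2: w7:0→1
  (2Δ to stable)
t=3 Δ0: w10=0 w0=0 w7=1 w5=0 clk=1 w3=1 w1=0 w9=0
  Δ1: clk:1→0
  (1Δ to stable)
t=4 Δ0: w10=0 w0=0 w7=1 w5=0 clk=0 w3=1 w1=0 w9=0
  Δ1: clk:0→1
  (1Δ to stable)

2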